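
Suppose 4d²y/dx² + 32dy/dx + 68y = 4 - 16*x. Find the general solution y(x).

y = 49/289 - 4*x/17 + C1*cos(x)*exp(-4*x) + C2*exp(-4*x)*sin(x)

Divide through by 4: y'' + 8y' + 17y = 1 - 4*x.
Characteristic equation r² + 8r + 17 = 0 has discriminant (8)² - 4·(17) = -4 < 0, so r = -4 ± i.
Hence y_h = C1*cos(x)*exp(-4*x) + C2*exp(-4*x)*sin(x).
For the particular solution try y_p = A0 + A1*x. Substituting and matching coefficients of each power of x gives A0 = 49/289, A1 = -4/17, so y_p = 49/289 - 4*x/17.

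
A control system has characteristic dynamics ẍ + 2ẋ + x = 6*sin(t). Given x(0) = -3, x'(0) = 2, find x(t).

Characteristic equation r² + 2r + 1 = 0 has discriminant (2)² - 4·(1) = 0, so r = -1 is a repeated root.
Hence x_h = (C1 + C2*t)*exp(-t).
Try x_p = A*cos(t) + B*sin(t). Substituting and equating the coefficients of cos(t) and sin(t) gives A = -3, B = 0, so x_p = -3*cos(t).
General solution: x = -3*cos(t) + C1*exp(-t) + C2*t*exp(-t).
Apply the initial conditions: x(0) = -3 + C1 = -3 and x'(0) = C2 - C1 = 2. Solving gives C1 = 0, C2 = 2.

x = -3*cos(t) + 2*t*exp(-t)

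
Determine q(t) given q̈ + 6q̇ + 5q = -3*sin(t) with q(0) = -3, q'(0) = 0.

q = -33*exp(-t)/8 - 3*sin(t)/13 + 9*cos(t)/26 + 81*exp(-5*t)/104

Characteristic equation r² + 6r + 5 = 0 factors as (r + 1)(r + 5) = 0, so r = -1, -5.
Hence q_h = C1*exp(-t) + C2*exp(-5*t).
Try q_p = A*cos(t) + B*sin(t). Substituting and equating the coefficients of cos(t) and sin(t) gives A = 9/26, B = -3/13, so q_p = -3*sin(t)/13 + 9*cos(t)/26.
General solution: q = -3*sin(t)/13 + 9*cos(t)/26 + C1*exp(-t) + C2*exp(-5*t).
Apply the initial conditions: q(0) = 9/26 + C1 + C2 = -3 and q'(0) = -3/13 - C1 - 5*C2 = 0. Solving gives C1 = -33/8, C2 = 81/104.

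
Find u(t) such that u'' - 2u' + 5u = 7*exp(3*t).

Characteristic equation r² - 2r + 5 = 0 has discriminant (-2)² - 4·(5) = -16 < 0, so r = 1 ± 2i.
Hence u_h = C1*cos(2*t)*exp(t) + C2*exp(t)*sin(2*t).
Try u_p = A*exp(3*t). Substituting into the equation and dividing by exp(3*t) gives A = 7/8, so u_p = 7*exp(3*t)/8.

u = 7*exp(3*t)/8 + C1*cos(2*t)*exp(t) + C2*exp(t)*sin(2*t)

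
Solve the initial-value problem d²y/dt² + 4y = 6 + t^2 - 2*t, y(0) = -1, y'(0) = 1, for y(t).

Characteristic equation r² + 4 = 0 has discriminant (0)² - 4·(4) = -16 < 0, so r = ± 2i.
Hence y_h = C1*cos(2*t) + C2*sin(2*t).
For the particular solution try y_p = A0 + A1*t + A2*t^2. Substituting and matching coefficients of each power of t gives A0 = 11/8, A1 = -1/2, A2 = 1/4, so y_p = 11/8 - t/2 + t^2/4.
General solution: y = 11/8 - t/2 + t^2/4 + C1*cos(2*t) + C2*sin(2*t).
Apply the initial conditions: y(0) = 11/8 + C1 = -1 and y'(0) = -1/2 + 2*C2 = 1. Solving gives C1 = -19/8, C2 = 3/4.

y = 11/8 - 19*cos(2*t)/8 - t/2 + t**2/4 + 3*sin(2*t)/4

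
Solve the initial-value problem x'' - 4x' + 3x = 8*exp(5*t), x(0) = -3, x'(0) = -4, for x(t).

x = -5*exp(3*t)/2 - 3*exp(t)/2 + exp(5*t)

Characteristic equation r² - 4r + 3 = 0 factors as (r - 1)(r - 3) = 0, so r = 1, 3.
Hence x_h = C1*exp(t) + C2*exp(3*t).
Try x_p = A*exp(5*t). Substituting into the equation and dividing by exp(5*t) gives A = 1, so x_p = exp(5*t).
General solution: x = C1*exp(t) + C2*exp(3*t) + exp(5*t).
Apply the initial conditions: x(0) = 1 + C1 + C2 = -3 and x'(0) = 5 + C1 + 3*C2 = -4. Solving gives C1 = -3/2, C2 = -5/2.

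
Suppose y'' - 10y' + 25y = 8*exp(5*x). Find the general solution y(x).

y = C1*exp(5*x) + 4*x**2*exp(5*x) + C2*x*exp(5*x)

Characteristic equation r² - 10r + 25 = 0 has discriminant (-10)² - 4·(25) = 0, so r = 5 is a repeated root.
Hence y_h = (C1 + C2*x)*exp(5*x).
Since exp(5*x) solves the homogeneous equation (r = 5 is a root of multiplicity 2), multiply the trial by x^2. Try y_p = A*x^2*exp(5*x). Substituting into the equation and dividing by exp(5*x) gives A = 4, so y_p = 4*x^2*exp(5*x).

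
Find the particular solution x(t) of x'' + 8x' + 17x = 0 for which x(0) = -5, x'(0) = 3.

x = -17*exp(-4*t)*sin(t) - 5*cos(t)*exp(-4*t)

Characteristic equation r² + 8r + 17 = 0 has discriminant (8)² - 4·(17) = -4 < 0, so r = -4 ± i.
Hence x_h = C1*cos(t)*exp(-4*t) + C2*exp(-4*t)*sin(t).
Apply the initial conditions: x(0) = C1 = -5 and x'(0) = C2 - 4*C1 = 3. Solving gives C1 = -5, C2 = -17.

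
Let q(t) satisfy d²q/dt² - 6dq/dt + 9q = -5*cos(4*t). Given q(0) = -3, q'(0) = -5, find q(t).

Characteristic equation r² - 6r + 9 = 0 has discriminant (-6)² - 4·(9) = 0, so r = 3 is a repeated root.
Hence q_h = (C1 + C2*t)*exp(3*t).
Try q_p = A*cos(4*t) + B*sin(4*t). Substituting and equating the coefficients of cos(4t) and sin(4t) gives A = 7/125, B = 24/125, so q_p = 7*cos(4*t)/125 + 24*sin(4*t)/125.
General solution: q = 7*cos(4*t)/125 + 24*sin(4*t)/125 + C1*exp(3*t) + C2*t*exp(3*t).
Apply the initial conditions: q(0) = 7/125 + C1 = -3 and q'(0) = 96/125 + C2 + 3*C1 = -5. Solving gives C1 = -382/125, C2 = 17/5.

q = -382*exp(3*t)/125 + 7*cos(4*t)/125 + 24*sin(4*t)/125 + 17*t*exp(3*t)/5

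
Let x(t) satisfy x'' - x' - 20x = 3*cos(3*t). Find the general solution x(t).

x = -87*cos(3*t)/850 - 9*sin(3*t)/850 + C1*exp(5*t) + C2*exp(-4*t)

Characteristic equation r² - r - 20 = 0 factors as (r - 5)(r + 4) = 0, so r = 5, -4.
Hence x_h = C1*exp(5*t) + C2*exp(-4*t).
Try x_p = A*cos(3*t) + B*sin(3*t). Substituting and equating the coefficients of cos(3t) and sin(3t) gives A = -87/850, B = -9/850, so x_p = -87*cos(3*t)/850 - 9*sin(3*t)/850.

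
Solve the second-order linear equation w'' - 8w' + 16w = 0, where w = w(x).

w = C1*exp(4*x) + C2*x*exp(4*x)

Characteristic equation r² - 8r + 16 = 0 has discriminant (-8)² - 4·(16) = 0, so r = 4 is a repeated root.
Hence w_h = (C1 + C2*x)*exp(4*x).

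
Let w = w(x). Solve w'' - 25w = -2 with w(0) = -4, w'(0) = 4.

w = 2/25 - 61*exp(-5*x)/25 - 41*exp(5*x)/25

Characteristic equation r² - 25 = 0 factors as (r - 5)(r + 5) = 0, so r = 5, -5.
Hence w_h = C1*exp(5*x) + C2*exp(-5*x).
For the particular solution try w_p = A0. Substituting and matching coefficients of each power of x gives A0 = 2/25, so w_p = 2/25.
General solution: w = 2/25 + C1*exp(5*x) + C2*exp(-5*x).
Apply the initial conditions: w(0) = 2/25 + C1 + C2 = -4 and w'(0) = -5*C2 + 5*C1 = 4. Solving gives C1 = -41/25, C2 = -61/25.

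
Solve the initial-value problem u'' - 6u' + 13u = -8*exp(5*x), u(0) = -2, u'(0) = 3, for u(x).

Characteristic equation r² - 6r + 13 = 0 has discriminant (-6)² - 4·(13) = -16 < 0, so r = 3 ± 2i.
Hence u_h = C1*cos(2*x)*exp(3*x) + C2*exp(3*x)*sin(2*x).
Try u_p = A*exp(5*x). Substituting into the equation and dividing by exp(5*x) gives A = -1, so u_p = -exp(5*x).
General solution: u = -exp(5*x) + C1*cos(2*x)*exp(3*x) + C2*exp(3*x)*sin(2*x).
Apply the initial conditions: u(0) = -1 + C1 = -2 and u'(0) = -5 + 2*C2 + 3*C1 = 3. Solving gives C1 = -1, C2 = 11/2.

u = -exp(5*x) - cos(2*x)*exp(3*x) + 11*exp(3*x)*sin(2*x)/2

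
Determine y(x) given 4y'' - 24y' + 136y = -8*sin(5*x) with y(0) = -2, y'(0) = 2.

Divide through by 4: y'' - 6y' + 34y = -2*sin(5*x).
Characteristic equation r² - 6r + 34 = 0 has discriminant (-6)² - 4·(34) = -100 < 0, so r = 3 ± 5i.
Hence y_h = C1*cos(5*x)*exp(3*x) + C2*exp(3*x)*sin(5*x).
Try y_p = A*cos(5*x) + B*sin(5*x). Substituting and equating the coefficients of cos(5x) and sin(5x) gives A = -20/327, B = -2/109, so y_p = -20*cos(5*x)/327 - 2*sin(5*x)/109.
General solution: y = -20*cos(5*x)/327 - 2*sin(5*x)/109 + C1*cos(5*x)*exp(3*x) + C2*exp(3*x)*sin(5*x).
Apply the initial conditions: y(0) = -20/327 + C1 = -2 and y'(0) = -10/109 + 3*C1 + 5*C2 = 2. Solving gives C1 = -634/327, C2 = 862/545.

y = -20*cos(5*x)/327 - 2*sin(5*x)/109 - 634*cos(5*x)*exp(3*x)/327 + 862*exp(3*x)*sin(5*x)/545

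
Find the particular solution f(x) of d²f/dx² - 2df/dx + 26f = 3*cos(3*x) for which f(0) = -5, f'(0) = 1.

Characteristic equation r² - 2r + 26 = 0 has discriminant (-2)² - 4·(26) = -100 < 0, so r = 1 ± 5i.
Hence f_h = C1*cos(5*x)*exp(x) + C2*exp(x)*sin(5*x).
Try f_p = A*cos(3*x) + B*sin(3*x). Substituting and equating the coefficients of cos(3x) and sin(3x) gives A = 51/325, B = -18/325, so f_p = -18*sin(3*x)/325 + 51*cos(3*x)/325.
General solution: f = -18*sin(3*x)/325 + 51*cos(3*x)/325 + C1*cos(5*x)*exp(x) + C2*exp(x)*sin(5*x).
Apply the initial conditions: f(0) = 51/325 + C1 = -5 and f'(0) = -54/325 + C1 + 5*C2 = 1. Solving gives C1 = -1676/325, C2 = 411/325.

f = -18*sin(3*x)/325 + 51*cos(3*x)/325 - 1676*cos(5*x)*exp(x)/325 + 411*exp(x)*sin(5*x)/325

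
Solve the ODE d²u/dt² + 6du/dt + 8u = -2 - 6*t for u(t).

u = 5/16 - 3*t/4 + C1*exp(-2*t) + C2*exp(-4*t)

Characteristic equation r² + 6r + 8 = 0 factors as (r + 2)(r + 4) = 0, so r = -2, -4.
Hence u_h = C1*exp(-2*t) + C2*exp(-4*t).
For the particular solution try u_p = A0 + A1*t. Substituting and matching coefficients of each power of t gives A0 = 5/16, A1 = -3/4, so u_p = 5/16 - 3*t/4.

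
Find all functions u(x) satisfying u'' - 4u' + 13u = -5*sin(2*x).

Characteristic equation r² - 4r + 13 = 0 has discriminant (-4)² - 4·(13) = -36 < 0, so r = 2 ± 3i.
Hence u_h = C1*cos(3*x)*exp(2*x) + C2*exp(2*x)*sin(3*x).
Try u_p = A*cos(2*x) + B*sin(2*x). Substituting and equating the coefficients of cos(2x) and sin(2x) gives A = -8/29, B = -9/29, so u_p = -9*sin(2*x)/29 - 8*cos(2*x)/29.

u = -9*sin(2*x)/29 - 8*cos(2*x)/29 + C1*cos(3*x)*exp(2*x) + C2*exp(2*x)*sin(3*x)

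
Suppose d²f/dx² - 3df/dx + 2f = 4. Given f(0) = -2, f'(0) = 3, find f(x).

f = 2 - 11*exp(x) + 7*exp(2*x)

Characteristic equation r² - 3r + 2 = 0 factors as (r - 2)(r - 1) = 0, so r = 2, 1.
Hence f_h = C1*exp(2*x) + C2*exp(x).
For the particular solution try f_p = A0. Substituting and matching coefficients of each power of x gives A0 = 2, so f_p = 2.
General solution: f = 2 + C1*exp(2*x) + C2*exp(x).
Apply the initial conditions: f(0) = 2 + C1 + C2 = -2 and f'(0) = C2 + 2*C1 = 3. Solving gives C1 = 7, C2 = -11.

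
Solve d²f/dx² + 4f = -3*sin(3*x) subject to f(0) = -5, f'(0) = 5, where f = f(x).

Characteristic equation r² + 4 = 0 has discriminant (0)² - 4·(4) = -16 < 0, so r = ± 2i.
Hence f_h = C1*cos(2*x) + C2*sin(2*x).
Try f_p = A*cos(3*x) + B*sin(3*x). Substituting and equating the coefficients of cos(3x) and sin(3x) gives A = 0, B = 3/5, so f_p = 3*sin(3*x)/5.
General solution: f = 3*sin(3*x)/5 + C1*cos(2*x) + C2*sin(2*x).
Apply the initial conditions: f(0) = C1 = -5 and f'(0) = 9/5 + 2*C2 = 5. Solving gives C1 = -5, C2 = 8/5.

f = -5*cos(2*x) + 3*sin(3*x)/5 + 8*sin(2*x)/5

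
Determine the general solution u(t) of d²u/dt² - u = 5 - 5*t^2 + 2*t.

Characteristic equation r² - 1 = 0 factors as (r - 1)(r + 1) = 0, so r = 1, -1.
Hence u_h = C1*exp(t) + C2*exp(-t).
For the particular solution try u_p = A0 + A1*t + A2*t^2. Substituting and matching coefficients of each power of t gives A0 = 5, A1 = -2, A2 = 5, so u_p = 5 - 2*t + 5*t^2.

u = 5 - 2*t + 5*t**2 + C1*exp(t) + C2*exp(-t)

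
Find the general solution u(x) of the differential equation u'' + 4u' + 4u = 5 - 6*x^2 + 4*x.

Characteristic equation r² + 4r + 4 = 0 has discriminant (4)² - 4·(4) = 0, so r = -2 is a repeated root.
Hence u_h = (C1 + C2*x)*exp(-2*x).
For the particular solution try u_p = A0 + A1*x + A2*x^2. Substituting and matching coefficients of each power of x gives A0 = -2, A1 = 4, A2 = -3/2, so u_p = -2 + 4*x - 3*x^2/2.

u = -2 + 4*x - 3*x**2/2 + C1*exp(-2*x) + C2*x*exp(-2*x)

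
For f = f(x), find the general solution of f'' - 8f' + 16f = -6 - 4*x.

f = -1/2 - x/4 + C1*exp(4*x) + C2*x*exp(4*x)

Characteristic equation r² - 8r + 16 = 0 has discriminant (-8)² - 4·(16) = 0, so r = 4 is a repeated root.
Hence f_h = (C1 + C2*x)*exp(4*x).
For the particular solution try f_p = A0 + A1*x. Substituting and matching coefficients of each power of x gives A0 = -1/2, A1 = -1/4, so f_p = -1/2 - x/4.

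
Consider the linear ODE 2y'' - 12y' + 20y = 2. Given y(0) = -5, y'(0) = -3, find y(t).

y = 1/10 - 51*cos(t)*exp(3*t)/10 + 123*exp(3*t)*sin(t)/10

Divide through by 2: y'' - 6y' + 10y = 1.
Characteristic equation r² - 6r + 10 = 0 has discriminant (-6)² - 4·(10) = -4 < 0, so r = 3 ± i.
Hence y_h = C1*cos(t)*exp(3*t) + C2*exp(3*t)*sin(t).
For the particular solution try y_p = A0. Substituting and matching coefficients of each power of t gives A0 = 1/10, so y_p = 1/10.
General solution: y = 1/10 + C1*cos(t)*exp(3*t) + C2*exp(3*t)*sin(t).
Apply the initial conditions: y(0) = 1/10 + C1 = -5 and y'(0) = C2 + 3*C1 = -3. Solving gives C1 = -51/10, C2 = 123/10.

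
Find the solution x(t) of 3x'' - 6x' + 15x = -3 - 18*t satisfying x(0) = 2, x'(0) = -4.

Divide through by 3: x'' - 2x' + 5x = -1 - 6*t.
Characteristic equation r² - 2r + 5 = 0 has discriminant (-2)² - 4·(5) = -16 < 0, so r = 1 ± 2i.
Hence x_h = C1*cos(2*t)*exp(t) + C2*exp(t)*sin(2*t).
For the particular solution try x_p = A0 + A1*t. Substituting and matching coefficients of each power of t gives A0 = -17/25, A1 = -6/5, so x_p = -17/25 - 6*t/5.
General solution: x = -17/25 - 6*t/5 + C1*cos(2*t)*exp(t) + C2*exp(t)*sin(2*t).
Apply the initial conditions: x(0) = -17/25 + C1 = 2 and x'(0) = -6/5 + C1 + 2*C2 = -4. Solving gives C1 = 67/25, C2 = -137/50.

x = -17/25 - 6*t/5 - 137*exp(t)*sin(2*t)/50 + 67*cos(2*t)*exp(t)/25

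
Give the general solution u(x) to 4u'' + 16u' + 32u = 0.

Divide through by 4: u'' + 4u' + 8u = 0.
Characteristic equation r² + 4r + 8 = 0 has discriminant (4)² - 4·(8) = -16 < 0, so r = -2 ± 2i.
Hence u_h = C1*cos(2*x)*exp(-2*x) + C2*exp(-2*x)*sin(2*x).

u = C1*cos(2*x)*exp(-2*x) + C2*exp(-2*x)*sin(2*x)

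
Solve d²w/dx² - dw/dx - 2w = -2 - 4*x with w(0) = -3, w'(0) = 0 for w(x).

Characteristic equation r² - r - 2 = 0 factors as (r - 2)(r + 1) = 0, so r = 2, -1.
Hence w_h = C1*exp(2*x) + C2*exp(-x).
For the particular solution try w_p = A0 + A1*x. Substituting and matching coefficients of each power of x gives A0 = 0, A1 = 2, so w_p = 2*x.
General solution: w = 2*x + C1*exp(2*x) + C2*exp(-x).
Apply the initial conditions: w(0) = C1 + C2 = -3 and w'(0) = 2 - C2 + 2*C1 = 0. Solving gives C1 = -5/3, C2 = -4/3.

w = 2*x - 5*exp(2*x)/3 - 4*exp(-x)/3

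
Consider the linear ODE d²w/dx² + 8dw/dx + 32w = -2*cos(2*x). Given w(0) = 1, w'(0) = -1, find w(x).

Characteristic equation r² + 8r + 32 = 0 has discriminant (8)² - 4·(32) = -64 < 0, so r = -4 ± 4i.
Hence w_h = C1*cos(4*x)*exp(-4*x) + C2*exp(-4*x)*sin(4*x).
Try w_p = A*cos(2*x) + B*sin(2*x). Substituting and equating the coefficients of cos(2x) and sin(2x) gives A = -7/130, B = -2/65, so w_p = -7*cos(2*x)/130 - 2*sin(2*x)/65.
General solution: w = -7*cos(2*x)/130 - 2*sin(2*x)/65 + C1*cos(4*x)*exp(-4*x) + C2*exp(-4*x)*sin(4*x).
Apply the initial conditions: w(0) = -7/130 + C1 = 1 and w'(0) = -4/65 - 4*C1 + 4*C2 = -1. Solving gives C1 = 137/130, C2 = 213/260.

w = -7*cos(2*x)/130 - 2*sin(2*x)/65 + 137*cos(4*x)*exp(-4*x)/130 + 213*exp(-4*x)*sin(4*x)/260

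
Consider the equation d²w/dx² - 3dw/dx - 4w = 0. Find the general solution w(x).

Characteristic equation r² - 3r - 4 = 0 factors as (r - 4)(r + 1) = 0, so r = 4, -1.
Hence w_h = C1*exp(4*x) + C2*exp(-x).

w = C1*exp(4*x) + C2*exp(-x)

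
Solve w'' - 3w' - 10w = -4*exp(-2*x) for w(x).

Characteristic equation r² - 3r - 10 = 0 factors as (r + 2)(r - 5) = 0, so r = -2, 5.
Hence w_h = C1*exp(-2*x) + C2*exp(5*x).
Since exp(-2*x) solves the homogeneous equation (r = -2 is a root of multiplicity 1), multiply the trial by x. Try w_p = A*x*exp(-2*x). Substituting into the equation and dividing by exp(-2*x) gives A = 4/7, so w_p = 4*x*exp(-2*x)/7.

w = C1*exp(-2*x) + C2*exp(5*x) + 4*x*exp(-2*x)/7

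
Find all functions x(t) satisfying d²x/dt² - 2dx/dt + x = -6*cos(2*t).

Characteristic equation r² - 2r + 1 = 0 has discriminant (-2)² - 4·(1) = 0, so r = 1 is a repeated root.
Hence x_h = (C1 + C2*t)*exp(t).
Try x_p = A*cos(2*t) + B*sin(2*t). Substituting and equating the coefficients of cos(2t) and sin(2t) gives A = 18/25, B = 24/25, so x_p = 18*cos(2*t)/25 + 24*sin(2*t)/25.

x = 18*cos(2*t)/25 + 24*sin(2*t)/25 + C1*exp(t) + C2*t*exp(t)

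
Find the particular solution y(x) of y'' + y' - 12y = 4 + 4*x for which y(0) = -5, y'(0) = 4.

y = -13/36 - 128*exp(3*x)/63 - 73*exp(-4*x)/28 - x/3

Characteristic equation r² + r - 12 = 0 factors as (r + 4)(r - 3) = 0, so r = -4, 3.
Hence y_h = C1*exp(-4*x) + C2*exp(3*x).
For the particular solution try y_p = A0 + A1*x. Substituting and matching coefficients of each power of x gives A0 = -13/36, A1 = -1/3, so y_p = -13/36 - x/3.
General solution: y = -13/36 - x/3 + C1*exp(-4*x) + C2*exp(3*x).
Apply the initial conditions: y(0) = -13/36 + C1 + C2 = -5 and y'(0) = -1/3 - 4*C1 + 3*C2 = 4. Solving gives C1 = -73/28, C2 = -128/63.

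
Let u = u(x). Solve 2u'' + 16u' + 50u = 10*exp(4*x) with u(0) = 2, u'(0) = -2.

Divide through by 2: u'' + 8u' + 25u = 5*exp(4*x).
Characteristic equation r² + 8r + 25 = 0 has discriminant (8)² - 4·(25) = -36 < 0, so r = -4 ± 3i.
Hence u_h = C1*cos(3*x)*exp(-4*x) + C2*exp(-4*x)*sin(3*x).
Try u_p = A*exp(4*x). Substituting into the equation and dividing by exp(4*x) gives A = 5/73, so u_p = 5*exp(4*x)/73.
General solution: u = 5*exp(4*x)/73 + C1*cos(3*x)*exp(-4*x) + C2*exp(-4*x)*sin(3*x).
Apply the initial conditions: u(0) = 5/73 + C1 = 2 and u'(0) = 20/73 - 4*C1 + 3*C2 = -2. Solving gives C1 = 141/73, C2 = 398/219.

u = 5*exp(4*x)/73 + 141*cos(3*x)*exp(-4*x)/73 + 398*exp(-4*x)*sin(3*x)/219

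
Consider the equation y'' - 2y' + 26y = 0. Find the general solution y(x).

Characteristic equation r² - 2r + 26 = 0 has discriminant (-2)² - 4·(26) = -100 < 0, so r = 1 ± 5i.
Hence y_h = C1*cos(5*x)*exp(x) + C2*exp(x)*sin(5*x).

y = C1*cos(5*x)*exp(x) + C2*exp(x)*sin(5*x)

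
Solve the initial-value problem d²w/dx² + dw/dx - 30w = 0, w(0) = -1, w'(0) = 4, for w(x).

w = -9*exp(-6*x)/11 - 2*exp(5*x)/11

Characteristic equation r² + r - 30 = 0 factors as (r + 6)(r - 5) = 0, so r = -6, 5.
Hence w_h = C1*exp(-6*x) + C2*exp(5*x).
Apply the initial conditions: w(0) = C1 + C2 = -1 and w'(0) = -6*C1 + 5*C2 = 4. Solving gives C1 = -9/11, C2 = -2/11.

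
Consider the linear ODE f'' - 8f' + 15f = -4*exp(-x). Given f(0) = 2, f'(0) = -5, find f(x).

f = 8*exp(3*x) - 35*exp(5*x)/6 - exp(-x)/6

Characteristic equation r² - 8r + 15 = 0 factors as (r - 5)(r - 3) = 0, so r = 5, 3.
Hence f_h = C1*exp(5*x) + C2*exp(3*x).
Try f_p = A*exp(-x). Substituting into the equation and dividing by exp(-x) gives A = -1/6, so f_p = -exp(-x)/6.
General solution: f = -exp(-x)/6 + C1*exp(5*x) + C2*exp(3*x).
Apply the initial conditions: f(0) = -1/6 + C1 + C2 = 2 and f'(0) = 1/6 + 3*C2 + 5*C1 = -5. Solving gives C1 = -35/6, C2 = 8.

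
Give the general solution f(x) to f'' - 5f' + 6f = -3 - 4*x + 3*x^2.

Characteristic equation r² - 5r + 6 = 0 factors as (r - 3)(r - 2) = 0, so r = 3, 2.
Hence f_h = C1*exp(3*x) + C2*exp(2*x).
For the particular solution try f_p = A0 + A1*x + A2*x^2. Substituting and matching coefficients of each power of x gives A0 = -19/36, A1 = 1/6, A2 = 1/2, so f_p = -19/36 + x^2/2 + x/6.

f = -19/36 + x**2/2 + x/6 + C1*exp(3*x) + C2*exp(2*x)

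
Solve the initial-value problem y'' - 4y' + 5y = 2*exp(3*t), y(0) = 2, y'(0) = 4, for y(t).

Characteristic equation r² - 4r + 5 = 0 has discriminant (-4)² - 4·(5) = -4 < 0, so r = 2 ± i.
Hence y_h = C1*cos(t)*exp(2*t) + C2*exp(2*t)*sin(t).
Try y_p = A*exp(3*t). Substituting into the equation and dividing by exp(3*t) gives A = 1, so y_p = exp(3*t).
General solution: y = C1*cos(t)*exp(2*t) + C2*exp(2*t)*sin(t) + exp(3*t).
Apply the initial conditions: y(0) = 1 + C1 = 2 and y'(0) = 3 + C2 + 2*C1 = 4. Solving gives C1 = 1, C2 = -1.

y = cos(t)*exp(2*t) - exp(2*t)*sin(t) + exp(3*t)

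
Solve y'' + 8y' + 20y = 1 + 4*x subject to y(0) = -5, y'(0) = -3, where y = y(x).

y = -3/100 + x/5 - 577*exp(-4*x)*sin(2*x)/50 - 497*cos(2*x)*exp(-4*x)/100

Characteristic equation r² + 8r + 20 = 0 has discriminant (8)² - 4·(20) = -16 < 0, so r = -4 ± 2i.
Hence y_h = C1*cos(2*x)*exp(-4*x) + C2*exp(-4*x)*sin(2*x).
For the particular solution try y_p = A0 + A1*x. Substituting and matching coefficients of each power of x gives A0 = -3/100, A1 = 1/5, so y_p = -3/100 + x/5.
General solution: y = -3/100 + x/5 + C1*cos(2*x)*exp(-4*x) + C2*exp(-4*x)*sin(2*x).
Apply the initial conditions: y(0) = -3/100 + C1 = -5 and y'(0) = 1/5 - 4*C1 + 2*C2 = -3. Solving gives C1 = -497/100, C2 = -577/50.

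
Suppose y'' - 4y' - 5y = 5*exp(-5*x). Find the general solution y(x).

Characteristic equation r² - 4r - 5 = 0 factors as (r + 1)(r - 5) = 0, so r = -1, 5.
Hence y_h = C1*exp(-x) + C2*exp(5*x).
Try y_p = A*exp(-5*x). Substituting into the equation and dividing by exp(-5*x) gives A = 1/8, so y_p = exp(-5*x)/8.

y = exp(-5*x)/8 + C1*exp(-x) + C2*exp(5*x)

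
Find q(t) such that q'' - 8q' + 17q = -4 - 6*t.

q = -116/289 - 6*t/17 + C1*cos(t)*exp(4*t) + C2*exp(4*t)*sin(t)

Characteristic equation r² - 8r + 17 = 0 has discriminant (-8)² - 4·(17) = -4 < 0, so r = 4 ± i.
Hence q_h = C1*cos(t)*exp(4*t) + C2*exp(4*t)*sin(t).
For the particular solution try q_p = A0 + A1*t. Substituting and matching coefficients of each power of t gives A0 = -116/289, A1 = -6/17, so q_p = -116/289 - 6*t/17.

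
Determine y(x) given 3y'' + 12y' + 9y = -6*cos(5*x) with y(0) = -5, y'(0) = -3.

Divide through by 3: y'' + 4y' + 3y = -2*cos(5*x).
Characteristic equation r² + 4r + 3 = 0 factors as (r + 1)(r + 3) = 0, so r = -1, -3.
Hence y_h = C1*exp(-x) + C2*exp(-3*x).
Try y_p = A*cos(5*x) + B*sin(5*x). Substituting and equating the coefficients of cos(5x) and sin(5x) gives A = 11/221, B = -10/221, so y_p = -10*sin(5*x)/221 + 11*cos(5*x)/221.
General solution: y = -10*sin(5*x)/221 + 11*cos(5*x)/221 + C1*exp(-x) + C2*exp(-3*x).
Apply the initial conditions: y(0) = 11/221 + C1 + C2 = -5 and y'(0) = -50/221 - C1 - 3*C2 = -3. Solving gives C1 = -233/26, C2 = 133/34.

y = -233*exp(-x)/26 - 10*sin(5*x)/221 + 11*cos(5*x)/221 + 133*exp(-3*x)/34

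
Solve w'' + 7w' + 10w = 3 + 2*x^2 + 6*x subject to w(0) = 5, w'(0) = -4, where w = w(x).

w = 9/250 - 701*exp(-5*x)/375 + x**2/5 + 8*x/25 + 41*exp(-2*x)/6

Characteristic equation r² + 7r + 10 = 0 factors as (r + 2)(r + 5) = 0, so r = -2, -5.
Hence w_h = C1*exp(-2*x) + C2*exp(-5*x).
For the particular solution try w_p = A0 + A1*x + A2*x^2. Substituting and matching coefficients of each power of x gives A0 = 9/250, A1 = 8/25, A2 = 1/5, so w_p = 9/250 + x^2/5 + 8*x/25.
General solution: w = 9/250 + x^2/5 + 8*x/25 + C1*exp(-2*x) + C2*exp(-5*x).
Apply the initial conditions: w(0) = 9/250 + C1 + C2 = 5 and w'(0) = 8/25 - 5*C2 - 2*C1 = -4. Solving gives C1 = 41/6, C2 = -701/375.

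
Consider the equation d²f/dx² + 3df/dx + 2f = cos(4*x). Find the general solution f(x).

Characteristic equation r² + 3r + 2 = 0 factors as (r + 2)(r + 1) = 0, so r = -2, -1.
Hence f_h = C1*exp(-2*x) + C2*exp(-x).
Try f_p = A*cos(4*x) + B*sin(4*x). Substituting and equating the coefficients of cos(4x) and sin(4x) gives A = -7/170, B = 3/85, so f_p = -7*cos(4*x)/170 + 3*sin(4*x)/85.

f = -7*cos(4*x)/170 + 3*sin(4*x)/85 + C1*exp(-2*x) + C2*exp(-x)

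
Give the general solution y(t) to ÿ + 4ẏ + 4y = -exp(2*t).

y = -exp(2*t)/16 + C1*exp(-2*t) + C2*t*exp(-2*t)

Characteristic equation r² + 4r + 4 = 0 has discriminant (4)² - 4·(4) = 0, so r = -2 is a repeated root.
Hence y_h = (C1 + C2*t)*exp(-2*t).
Try y_p = A*exp(2*t). Substituting into the equation and dividing by exp(2*t) gives A = -1/16, so y_p = -exp(2*t)/16.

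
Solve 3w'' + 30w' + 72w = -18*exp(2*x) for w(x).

Divide through by 3: w'' + 10w' + 24w = -6*exp(2*x).
Characteristic equation r² + 10r + 24 = 0 factors as (r + 6)(r + 4) = 0, so r = -6, -4.
Hence w_h = C1*exp(-6*x) + C2*exp(-4*x).
Try w_p = A*exp(2*x). Substituting into the equation and dividing by exp(2*x) gives A = -1/8, so w_p = -exp(2*x)/8.

w = -exp(2*x)/8 + C1*exp(-6*x) + C2*exp(-4*x)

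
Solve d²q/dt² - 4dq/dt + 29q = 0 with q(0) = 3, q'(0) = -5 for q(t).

Characteristic equation r² - 4r + 29 = 0 has discriminant (-4)² - 4·(29) = -100 < 0, so r = 2 ± 5i.
Hence q_h = C1*cos(5*t)*exp(2*t) + C2*exp(2*t)*sin(5*t).
Apply the initial conditions: q(0) = C1 = 3 and q'(0) = 2*C1 + 5*C2 = -5. Solving gives C1 = 3, C2 = -11/5.

q = 3*cos(5*t)*exp(2*t) - 11*exp(2*t)*sin(5*t)/5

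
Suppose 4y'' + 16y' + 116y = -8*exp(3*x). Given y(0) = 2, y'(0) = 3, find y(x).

Divide through by 4: y'' + 4y' + 29y = -2*exp(3*x).
Characteristic equation r² + 4r + 29 = 0 has discriminant (4)² - 4·(29) = -100 < 0, so r = -2 ± 5i.
Hence y_h = C1*cos(5*x)*exp(-2*x) + C2*exp(-2*x)*sin(5*x).
Try y_p = A*exp(3*x). Substituting into the equation and dividing by exp(3*x) gives A = -1/25, so y_p = -exp(3*x)/25.
General solution: y = -exp(3*x)/25 + C1*cos(5*x)*exp(-2*x) + C2*exp(-2*x)*sin(5*x).
Apply the initial conditions: y(0) = -1/25 + C1 = 2 and y'(0) = -3/25 - 2*C1 + 5*C2 = 3. Solving gives C1 = 51/25, C2 = 36/25.

y = -exp(3*x)/25 + 36*exp(-2*x)*sin(5*x)/25 + 51*cos(5*x)*exp(-2*x)/25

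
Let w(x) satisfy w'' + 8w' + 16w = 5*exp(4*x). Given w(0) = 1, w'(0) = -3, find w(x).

w = 5*exp(4*x)/64 + 59*exp(-4*x)/64 + 3*x*exp(-4*x)/8

Characteristic equation r² + 8r + 16 = 0 has discriminant (8)² - 4·(16) = 0, so r = -4 is a repeated root.
Hence w_h = (C1 + C2*x)*exp(-4*x).
Try w_p = A*exp(4*x). Substituting into the equation and dividing by exp(4*x) gives A = 5/64, so w_p = 5*exp(4*x)/64.
General solution: w = 5*exp(4*x)/64 + C1*exp(-4*x) + C2*x*exp(-4*x).
Apply the initial conditions: w(0) = 5/64 + C1 = 1 and w'(0) = 5/16 + C2 - 4*C1 = -3. Solving gives C1 = 59/64, C2 = 3/8.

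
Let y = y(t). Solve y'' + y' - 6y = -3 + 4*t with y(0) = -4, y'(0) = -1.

Characteristic equation r² + r - 6 = 0 factors as (r - 2)(r + 3) = 0, so r = 2, -3.
Hence y_h = C1*exp(2*t) + C2*exp(-3*t).
For the particular solution try y_p = A0 + A1*t. Substituting and matching coefficients of each power of t gives A0 = 7/18, A1 = -2/3, so y_p = 7/18 - 2*t/3.
General solution: y = 7/18 - 2*t/3 + C1*exp(2*t) + C2*exp(-3*t).
Apply the initial conditions: y(0) = 7/18 + C1 + C2 = -4 and y'(0) = -2/3 - 3*C2 + 2*C1 = -1. Solving gives C1 = -27/10, C2 = -76/45.

y = 7/18 - 76*exp(-3*t)/45 - 27*exp(2*t)/10 - 2*t/3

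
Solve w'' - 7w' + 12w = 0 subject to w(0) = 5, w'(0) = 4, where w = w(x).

w = -11*exp(4*x) + 16*exp(3*x)

Characteristic equation r² - 7r + 12 = 0 factors as (r - 3)(r - 4) = 0, so r = 3, 4.
Hence w_h = C1*exp(3*x) + C2*exp(4*x).
Apply the initial conditions: w(0) = C1 + C2 = 5 and w'(0) = 3*C1 + 4*C2 = 4. Solving gives C1 = 16, C2 = -11.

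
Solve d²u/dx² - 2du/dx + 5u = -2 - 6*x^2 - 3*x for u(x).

Characteristic equation r² - 2r + 5 = 0 has discriminant (-2)² - 4·(5) = -16 < 0, so r = 1 ± 2i.
Hence u_h = C1*cos(2*x)*exp(x) + C2*exp(x)*sin(2*x).
For the particular solution try u_p = A0 + A1*x + A2*x^2. Substituting and matching coefficients of each power of x gives A0 = -68/125, A1 = -39/25, A2 = -6/5, so u_p = -68/125 - 39*x/25 - 6*x^2/5.

u = -68/125 - 39*x/25 - 6*x**2/5 + C1*cos(2*x)*exp(x) + C2*exp(x)*sin(2*x)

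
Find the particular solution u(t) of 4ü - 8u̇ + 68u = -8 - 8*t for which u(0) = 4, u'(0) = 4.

Divide through by 4: u'' - 2u' + 17u = -2 - 2*t.
Characteristic equation r² - 2r + 17 = 0 has discriminant (-2)² - 4·(17) = -64 < 0, so r = 1 ± 4i.
Hence u_h = C1*cos(4*t)*exp(t) + C2*exp(t)*sin(4*t).
For the particular solution try u_p = A0 + A1*t. Substituting and matching coefficients of each power of t gives A0 = -38/289, A1 = -2/17, so u_p = -38/289 - 2*t/17.
General solution: u = -38/289 - 2*t/17 + C1*cos(4*t)*exp(t) + C2*exp(t)*sin(4*t).
Apply the initial conditions: u(0) = -38/289 + C1 = 4 and u'(0) = -2/17 + C1 + 4*C2 = 4. Solving gives C1 = 1194/289, C2 = -1/289.

u = -38/289 - 2*t/17 - exp(t)*sin(4*t)/289 + 1194*cos(4*t)*exp(t)/289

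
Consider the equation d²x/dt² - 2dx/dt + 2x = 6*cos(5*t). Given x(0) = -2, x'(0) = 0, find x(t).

Characteristic equation r² - 2r + 2 = 0 has discriminant (-2)² - 4·(2) = -4 < 0, so r = 1 ± i.
Hence x_h = C1*cos(t)*exp(t) + C2*exp(t)*sin(t).
Try x_p = A*cos(5*t) + B*sin(5*t). Substituting and equating the coefficients of cos(5t) and sin(5t) gives A = -138/629, B = -60/629, so x_p = -138*cos(5*t)/629 - 60*sin(5*t)/629.
General solution: x = -138*cos(5*t)/629 - 60*sin(5*t)/629 + C1*cos(t)*exp(t) + C2*exp(t)*sin(t).
Apply the initial conditions: x(0) = -138/629 + C1 = -2 and x'(0) = -300/629 + C1 + C2 = 0. Solving gives C1 = -1120/629, C2 = 1420/629.

x = -138*cos(5*t)/629 - 60*sin(5*t)/629 - 1120*cos(t)*exp(t)/629 + 1420*exp(t)*sin(t)/629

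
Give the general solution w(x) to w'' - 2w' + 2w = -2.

w = -1 + C1*cos(x)*exp(x) + C2*exp(x)*sin(x)

Characteristic equation r² - 2r + 2 = 0 has discriminant (-2)² - 4·(2) = -4 < 0, so r = 1 ± i.
Hence w_h = C1*cos(x)*exp(x) + C2*exp(x)*sin(x).
For the particular solution try w_p = A0. Substituting and matching coefficients of each power of x gives A0 = -1, so w_p = -1.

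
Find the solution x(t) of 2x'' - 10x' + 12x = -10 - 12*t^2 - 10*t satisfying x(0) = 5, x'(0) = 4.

x = -31/12 - t**2 - 26*exp(3*t)/3 - 5*t/2 + 65*exp(2*t)/4

Divide through by 2: x'' - 5x' + 6x = -5 - 6*t^2 - 5*t.
Characteristic equation r² - 5r + 6 = 0 factors as (r - 3)(r - 2) = 0, so r = 3, 2.
Hence x_h = C1*exp(3*t) + C2*exp(2*t).
For the particular solution try x_p = A0 + A1*t + A2*t^2. Substituting and matching coefficients of each power of t gives A0 = -31/12, A1 = -5/2, A2 = -1, so x_p = -31/12 - t^2 - 5*t/2.
General solution: x = -31/12 - t^2 - 5*t/2 + C1*exp(3*t) + C2*exp(2*t).
Apply the initial conditions: x(0) = -31/12 + C1 + C2 = 5 and x'(0) = -5/2 + 2*C2 + 3*C1 = 4. Solving gives C1 = -26/3, C2 = 65/4.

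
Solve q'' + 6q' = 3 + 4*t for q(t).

Characteristic equation r² + 6r = 0 factors as (r + 6)r = 0, so r = -6, 0.
Hence q_h = C1*exp(-6*t) + C2.
Since 0 is a characteristic root (multiplicity 1), multiply the polynomial trial by t: try q_p = t*(A0 + A1*t). Substituting and matching coefficients of each power of t gives A0 = 7/18, A1 = 1/3, so q_p = t^2/3 + 7*t/18.

q = C2 + t**2/3 + 7*t/18 + C1*exp(-6*t)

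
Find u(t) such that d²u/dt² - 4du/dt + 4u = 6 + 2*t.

Characteristic equation r² - 4r + 4 = 0 has discriminant (-4)² - 4·(4) = 0, so r = 2 is a repeated root.
Hence u_h = (C1 + C2*t)*exp(2*t).
For the particular solution try u_p = A0 + A1*t. Substituting and matching coefficients of each power of t gives A0 = 2, A1 = 1/2, so u_p = 2 + t/2.

u = 2 + t/2 + C1*exp(2*t) + C2*t*exp(2*t)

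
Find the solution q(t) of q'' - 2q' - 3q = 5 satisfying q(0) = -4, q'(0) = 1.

Characteristic equation r² - 2r - 3 = 0 factors as (r + 1)(r - 3) = 0, so r = -1, 3.
Hence q_h = C1*exp(-t) + C2*exp(3*t).
For the particular solution try q_p = A0. Substituting and matching coefficients of each power of t gives A0 = -5/3, so q_p = -5/3.
General solution: q = -5/3 + C1*exp(-t) + C2*exp(3*t).
Apply the initial conditions: q(0) = -5/3 + C1 + C2 = -4 and q'(0) = -C1 + 3*C2 = 1. Solving gives C1 = -2, C2 = -1/3.

q = -5/3 - 2*exp(-t) - exp(3*t)/3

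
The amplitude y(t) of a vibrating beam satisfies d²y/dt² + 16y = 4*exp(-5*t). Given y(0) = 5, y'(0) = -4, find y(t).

y = -36*sin(4*t)/41 + 4*exp(-5*t)/41 + 201*cos(4*t)/41

Characteristic equation r² + 16 = 0 has discriminant (0)² - 4·(16) = -64 < 0, so r = ± 4i.
Hence y_h = C1*cos(4*t) + C2*sin(4*t).
Try y_p = A*exp(-5*t). Substituting into the equation and dividing by exp(-5*t) gives A = 4/41, so y_p = 4*exp(-5*t)/41.
General solution: y = 4*exp(-5*t)/41 + C1*cos(4*t) + C2*sin(4*t).
Apply the initial conditions: y(0) = 4/41 + C1 = 5 and y'(0) = -20/41 + 4*C2 = -4. Solving gives C1 = 201/41, C2 = -36/41.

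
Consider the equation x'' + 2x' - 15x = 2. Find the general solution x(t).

x = -2/15 + C1*exp(3*t) + C2*exp(-5*t)

Characteristic equation r² + 2r - 15 = 0 factors as (r - 3)(r + 5) = 0, so r = 3, -5.
Hence x_h = C1*exp(3*t) + C2*exp(-5*t).
For the particular solution try x_p = A0. Substituting and matching coefficients of each power of t gives A0 = -2/15, so x_p = -2/15.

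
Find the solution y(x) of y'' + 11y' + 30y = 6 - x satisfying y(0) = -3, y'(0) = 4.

Characteristic equation r² + 11r + 30 = 0 factors as (r + 5)(r + 6) = 0, so r = -5, -6.
Hence y_h = C1*exp(-5*x) + C2*exp(-6*x).
For the particular solution try y_p = A0 + A1*x. Substituting and matching coefficients of each power of x gives A0 = 191/900, A1 = -1/30, so y_p = 191/900 - x/30.
General solution: y = 191/900 - x/30 + C1*exp(-5*x) + C2*exp(-6*x).
Apply the initial conditions: y(0) = 191/900 + C1 + C2 = -3 and y'(0) = -1/30 - 6*C2 - 5*C1 = 4. Solving gives C1 = -381/25, C2 = 433/36.

y = 191/900 - 381*exp(-5*x)/25 - x/30 + 433*exp(-6*x)/36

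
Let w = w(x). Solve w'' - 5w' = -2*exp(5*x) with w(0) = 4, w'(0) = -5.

Characteristic equation r² - 5r = 0 factors as (r - 5)r = 0, so r = 5, 0.
Hence w_h = C1*exp(5*x) + C2.
Since exp(5*x) solves the homogeneous equation (r = 5 is a root of multiplicity 1), multiply the trial by x. Try w_p = A*x*exp(5*x). Substituting into the equation and dividing by exp(5*x) gives A = -2/5, so w_p = -2*x*exp(5*x)/5.
General solution: w = C2 + C1*exp(5*x) - 2*x*exp(5*x)/5.
Apply the initial conditions: w(0) = C1 + C2 = 4 and w'(0) = -2/5 + 5*C1 = -5. Solving gives C1 = -23/25, C2 = 123/25.

w = 123/25 - 23*exp(5*x)/25 - 2*x*exp(5*x)/5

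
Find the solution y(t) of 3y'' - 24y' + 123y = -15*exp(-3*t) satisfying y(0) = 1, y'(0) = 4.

y = -5*exp(-3*t)/74 - 7*exp(4*t)*sin(5*t)/74 + 79*cos(5*t)*exp(4*t)/74

Divide through by 3: y'' - 8y' + 41y = -5*exp(-3*t).
Characteristic equation r² - 8r + 41 = 0 has discriminant (-8)² - 4·(41) = -100 < 0, so r = 4 ± 5i.
Hence y_h = C1*cos(5*t)*exp(4*t) + C2*exp(4*t)*sin(5*t).
Try y_p = A*exp(-3*t). Substituting into the equation and dividing by exp(-3*t) gives A = -5/74, so y_p = -5*exp(-3*t)/74.
General solution: y = -5*exp(-3*t)/74 + C1*cos(5*t)*exp(4*t) + C2*exp(4*t)*sin(5*t).
Apply the initial conditions: y(0) = -5/74 + C1 = 1 and y'(0) = 15/74 + 4*C1 + 5*C2 = 4. Solving gives C1 = 79/74, C2 = -7/74.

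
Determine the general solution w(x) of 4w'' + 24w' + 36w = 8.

Divide through by 4: w'' + 6w' + 9w = 2.
Characteristic equation r² + 6r + 9 = 0 has discriminant (6)² - 4·(9) = 0, so r = -3 is a repeated root.
Hence w_h = (C1 + C2*x)*exp(-3*x).
For the particular solution try w_p = A0. Substituting and matching coefficients of each power of x gives A0 = 2/9, so w_p = 2/9.

w = 2/9 + C1*exp(-3*x) + C2*x*exp(-3*x)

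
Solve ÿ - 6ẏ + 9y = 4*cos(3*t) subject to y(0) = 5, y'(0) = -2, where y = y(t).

Characteristic equation r² - 6r + 9 = 0 has discriminant (-6)² - 4·(9) = 0, so r = 3 is a repeated root.
Hence y_h = (C1 + C2*t)*exp(3*t).
Try y_p = A*cos(3*t) + B*sin(3*t). Substituting and equating the coefficients of cos(3t) and sin(3t) gives A = 0, B = -2/9, so y_p = -2*sin(3*t)/9.
General solution: y = -2*sin(3*t)/9 + C1*exp(3*t) + C2*t*exp(3*t).
Apply the initial conditions: y(0) = C1 = 5 and y'(0) = -2/3 + C2 + 3*C1 = -2. Solving gives C1 = 5, C2 = -49/3.

y = 5*exp(3*t) - 2*sin(3*t)/9 - 49*t*exp(3*t)/3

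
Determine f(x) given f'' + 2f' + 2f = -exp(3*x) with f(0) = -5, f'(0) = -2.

Characteristic equation r² + 2r + 2 = 0 has discriminant (2)² - 4·(2) = -4 < 0, so r = -1 ± i.
Hence f_h = C1*cos(x)*exp(-x) + C2*exp(-x)*sin(x).
Try f_p = A*exp(3*x). Substituting into the equation and dividing by exp(3*x) gives A = -1/17, so f_p = -exp(3*x)/17.
General solution: f = -exp(3*x)/17 + C1*cos(x)*exp(-x) + C2*exp(-x)*sin(x).
Apply the initial conditions: f(0) = -1/17 + C1 = -5 and f'(0) = -3/17 + C2 - C1 = -2. Solving gives C1 = -84/17, C2 = -115/17.

f = -exp(3*x)/17 - 115*exp(-x)*sin(x)/17 - 84*cos(x)*exp(-x)/17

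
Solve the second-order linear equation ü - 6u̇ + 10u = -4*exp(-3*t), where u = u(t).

u = -4*exp(-3*t)/37 + C1*cos(t)*exp(3*t) + C2*exp(3*t)*sin(t)

Characteristic equation r² - 6r + 10 = 0 has discriminant (-6)² - 4·(10) = -4 < 0, so r = 3 ± i.
Hence u_h = C1*cos(t)*exp(3*t) + C2*exp(3*t)*sin(t).
Try u_p = A*exp(-3*t). Substituting into the equation and dividing by exp(-3*t) gives A = -4/37, so u_p = -4*exp(-3*t)/37.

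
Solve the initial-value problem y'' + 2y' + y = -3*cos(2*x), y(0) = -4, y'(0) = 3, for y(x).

y = -109*exp(-x)/25 - 12*sin(2*x)/25 + 9*cos(2*x)/25 - 2*x*exp(-x)/5

Characteristic equation r² + 2r + 1 = 0 has discriminant (2)² - 4·(1) = 0, so r = -1 is a repeated root.
Hence y_h = (C1 + C2*x)*exp(-x).
Try y_p = A*cos(2*x) + B*sin(2*x). Substituting and equating the coefficients of cos(2x) and sin(2x) gives A = 9/25, B = -12/25, so y_p = -12*sin(2*x)/25 + 9*cos(2*x)/25.
General solution: y = -12*sin(2*x)/25 + 9*cos(2*x)/25 + C1*exp(-x) + C2*x*exp(-x).
Apply the initial conditions: y(0) = 9/25 + C1 = -4 and y'(0) = -24/25 + C2 - C1 = 3. Solving gives C1 = -109/25, C2 = -2/5.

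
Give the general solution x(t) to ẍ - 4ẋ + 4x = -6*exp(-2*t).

x = -3*exp(-2*t)/8 + C1*exp(2*t) + C2*t*exp(2*t)

Characteristic equation r² - 4r + 4 = 0 has discriminant (-4)² - 4·(4) = 0, so r = 2 is a repeated root.
Hence x_h = (C1 + C2*t)*exp(2*t).
Try x_p = A*exp(-2*t). Substituting into the equation and dividing by exp(-2*t) gives A = -3/8, so x_p = -3*exp(-2*t)/8.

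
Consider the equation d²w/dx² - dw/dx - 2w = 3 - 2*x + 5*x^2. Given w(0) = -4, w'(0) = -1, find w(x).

Characteristic equation r² - r - 2 = 0 factors as (r - 2)(r + 1) = 0, so r = 2, -1.
Hence w_h = C1*exp(2*x) + C2*exp(-x).
For the particular solution try w_p = A0 + A1*x + A2*x^2. Substituting and matching coefficients of each power of x gives A0 = -23/4, A1 = 7/2, A2 = -5/2, so w_p = -23/4 - 5*x^2/2 + 7*x/2.
General solution: w = -23/4 - 5*x^2/2 + 7*x/2 + C1*exp(2*x) + C2*exp(-x).
Apply the initial conditions: w(0) = -23/4 + C1 + C2 = -4 and w'(0) = 7/2 - C2 + 2*C1 = -1. Solving gives C1 = -11/12, C2 = 8/3.

w = -23/4 - 11*exp(2*x)/12 - 5*x**2/2 + 7*x/2 + 8*exp(-x)/3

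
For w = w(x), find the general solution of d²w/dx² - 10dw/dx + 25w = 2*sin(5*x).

w = cos(5*x)/25 + C1*exp(5*x) + C2*x*exp(5*x)

Characteristic equation r² - 10r + 25 = 0 has discriminant (-10)² - 4·(25) = 0, so r = 5 is a repeated root.
Hence w_h = (C1 + C2*x)*exp(5*x).
Try w_p = A*cos(5*x) + B*sin(5*x). Substituting and equating the coefficients of cos(5x) and sin(5x) gives A = 1/25, B = 0, so w_p = cos(5*x)/25.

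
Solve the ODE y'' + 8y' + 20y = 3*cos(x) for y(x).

y = 24*sin(x)/425 + 57*cos(x)/425 + C1*cos(2*x)*exp(-4*x) + C2*exp(-4*x)*sin(2*x)

Characteristic equation r² + 8r + 20 = 0 has discriminant (8)² - 4·(20) = -16 < 0, so r = -4 ± 2i.
Hence y_h = C1*cos(2*x)*exp(-4*x) + C2*exp(-4*x)*sin(2*x).
Try y_p = A*cos(x) + B*sin(x). Substituting and equating the coefficients of cos(x) and sin(x) gives A = 57/425, B = 24/425, so y_p = 24*sin(x)/425 + 57*cos(x)/425.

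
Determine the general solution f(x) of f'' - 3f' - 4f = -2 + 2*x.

Characteristic equation r² - 3r - 4 = 0 factors as (r + 1)(r - 4) = 0, so r = -1, 4.
Hence f_h = C1*exp(-x) + C2*exp(4*x).
For the particular solution try f_p = A0 + A1*x. Substituting and matching coefficients of each power of x gives A0 = 7/8, A1 = -1/2, so f_p = 7/8 - x/2.

f = 7/8 - x/2 + C1*exp(-x) + C2*exp(4*x)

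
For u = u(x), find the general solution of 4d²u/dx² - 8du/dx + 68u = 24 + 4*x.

Divide through by 4: u'' - 2u' + 17u = 6 + x.
Characteristic equation r² - 2r + 17 = 0 has discriminant (-2)² - 4·(17) = -64 < 0, so r = 1 ± 4i.
Hence u_h = C1*cos(4*x)*exp(x) + C2*exp(x)*sin(4*x).
For the particular solution try u_p = A0 + A1*x. Substituting and matching coefficients of each power of x gives A0 = 104/289, A1 = 1/17, so u_p = 104/289 + x/17.

u = 104/289 + x/17 + C1*cos(4*x)*exp(x) + C2*exp(x)*sin(4*x)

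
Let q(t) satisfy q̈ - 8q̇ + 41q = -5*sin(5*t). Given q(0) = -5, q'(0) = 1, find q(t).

q = -25*cos(5*t)/232 - 5*sin(5*t)/116 - 1135*cos(5*t)*exp(4*t)/232 + 2411*exp(4*t)*sin(5*t)/580

Characteristic equation r² - 8r + 41 = 0 has discriminant (-8)² - 4·(41) = -100 < 0, so r = 4 ± 5i.
Hence q_h = C1*cos(5*t)*exp(4*t) + C2*exp(4*t)*sin(5*t).
Try q_p = A*cos(5*t) + B*sin(5*t). Substituting and equating the coefficients of cos(5t) and sin(5t) gives A = -25/232, B = -5/116, so q_p = -25*cos(5*t)/232 - 5*sin(5*t)/116.
General solution: q = -25*cos(5*t)/232 - 5*sin(5*t)/116 + C1*cos(5*t)*exp(4*t) + C2*exp(4*t)*sin(5*t).
Apply the initial conditions: q(0) = -25/232 + C1 = -5 and q'(0) = -25/116 + 4*C1 + 5*C2 = 1. Solving gives C1 = -1135/232, C2 = 2411/580.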